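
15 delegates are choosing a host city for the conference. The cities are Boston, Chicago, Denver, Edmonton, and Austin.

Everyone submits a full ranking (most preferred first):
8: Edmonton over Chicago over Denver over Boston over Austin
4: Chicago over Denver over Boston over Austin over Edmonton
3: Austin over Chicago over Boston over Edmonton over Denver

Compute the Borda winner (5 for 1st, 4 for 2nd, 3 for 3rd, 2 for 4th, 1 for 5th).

Chicago

Boston: 8×2 + 4×3 + 3×3 = 37
Chicago: 8×4 + 4×5 + 3×4 = 64
Denver: 8×3 + 4×4 + 3×1 = 43
Edmonton: 8×5 + 4×1 + 3×2 = 50
Austin: 8×1 + 4×2 + 3×5 = 31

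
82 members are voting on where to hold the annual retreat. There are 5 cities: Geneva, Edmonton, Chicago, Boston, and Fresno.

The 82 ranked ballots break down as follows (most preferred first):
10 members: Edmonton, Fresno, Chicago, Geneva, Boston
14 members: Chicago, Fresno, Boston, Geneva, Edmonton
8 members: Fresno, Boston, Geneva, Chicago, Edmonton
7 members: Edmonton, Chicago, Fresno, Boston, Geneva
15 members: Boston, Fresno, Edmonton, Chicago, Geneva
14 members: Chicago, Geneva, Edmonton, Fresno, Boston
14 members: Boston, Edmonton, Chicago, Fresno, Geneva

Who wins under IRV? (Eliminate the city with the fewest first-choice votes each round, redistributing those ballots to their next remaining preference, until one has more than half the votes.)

Chicago

Round 1: Geneva 0, Edmonton 17, Chicago 28, Boston 29, Fresno 8. Geneva eliminated.
Round 2: Edmonton 17, Chicago 28, Boston 29, Fresno 8. Fresno eliminated.
Round 3: Edmonton 17, Chicago 28, Boston 37. Edmonton eliminated.
Round 4: Chicago 45, Boston 37. Chicago has a majority (≥42).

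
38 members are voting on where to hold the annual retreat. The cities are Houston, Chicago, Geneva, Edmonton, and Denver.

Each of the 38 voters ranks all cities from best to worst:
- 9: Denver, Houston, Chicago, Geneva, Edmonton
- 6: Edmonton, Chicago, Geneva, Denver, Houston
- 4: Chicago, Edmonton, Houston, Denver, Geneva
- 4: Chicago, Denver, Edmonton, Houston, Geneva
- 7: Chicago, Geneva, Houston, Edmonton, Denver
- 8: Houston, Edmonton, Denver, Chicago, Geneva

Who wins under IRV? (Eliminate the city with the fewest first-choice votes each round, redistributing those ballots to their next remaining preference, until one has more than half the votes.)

Chicago

Round 1: Houston 8, Chicago 15, Geneva 0, Edmonton 6, Denver 9. Geneva eliminated.
Round 2: Houston 8, Chicago 15, Edmonton 6, Denver 9. Edmonton eliminated.
Round 3: Houston 8, Chicago 21, Denver 9. Chicago has a majority (≥20).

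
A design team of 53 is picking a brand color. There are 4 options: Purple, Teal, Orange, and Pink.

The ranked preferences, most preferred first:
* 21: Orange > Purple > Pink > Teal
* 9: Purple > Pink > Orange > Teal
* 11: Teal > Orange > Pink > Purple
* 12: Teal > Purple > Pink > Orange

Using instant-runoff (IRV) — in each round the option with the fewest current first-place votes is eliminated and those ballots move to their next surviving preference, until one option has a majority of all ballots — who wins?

Round 1: Purple 9, Teal 23, Orange 21, Pink 0. Pink eliminated.
Round 2: Purple 9, Teal 23, Orange 21. Purple eliminated.
Round 3: Teal 23, Orange 30. Orange has a majority (≥27).

Orange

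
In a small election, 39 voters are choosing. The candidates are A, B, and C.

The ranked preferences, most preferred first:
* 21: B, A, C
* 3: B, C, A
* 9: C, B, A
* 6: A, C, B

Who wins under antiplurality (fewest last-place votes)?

B

Last-place votes: A 12, B 6, C 21.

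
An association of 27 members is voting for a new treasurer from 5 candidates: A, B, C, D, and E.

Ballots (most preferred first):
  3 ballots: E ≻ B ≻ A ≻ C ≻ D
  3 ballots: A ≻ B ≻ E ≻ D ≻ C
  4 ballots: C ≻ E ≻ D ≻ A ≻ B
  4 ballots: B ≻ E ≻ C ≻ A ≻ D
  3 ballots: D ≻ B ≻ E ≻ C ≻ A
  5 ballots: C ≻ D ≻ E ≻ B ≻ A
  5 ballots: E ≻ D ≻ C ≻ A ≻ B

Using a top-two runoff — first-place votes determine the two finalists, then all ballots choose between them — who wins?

E

Round 1 first-place votes: A 3, B 4, C 9, D 3, E 8. C and E advance.
Runoff: C is ranked above E on 9 ballots, E above C on 18.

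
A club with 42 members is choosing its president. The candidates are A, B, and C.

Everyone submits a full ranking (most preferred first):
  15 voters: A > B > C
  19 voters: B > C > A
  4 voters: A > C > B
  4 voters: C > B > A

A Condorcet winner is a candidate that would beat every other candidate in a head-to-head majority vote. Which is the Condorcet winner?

B vs A: 23–19
B vs C: 34–8
B beats every other candidate.

B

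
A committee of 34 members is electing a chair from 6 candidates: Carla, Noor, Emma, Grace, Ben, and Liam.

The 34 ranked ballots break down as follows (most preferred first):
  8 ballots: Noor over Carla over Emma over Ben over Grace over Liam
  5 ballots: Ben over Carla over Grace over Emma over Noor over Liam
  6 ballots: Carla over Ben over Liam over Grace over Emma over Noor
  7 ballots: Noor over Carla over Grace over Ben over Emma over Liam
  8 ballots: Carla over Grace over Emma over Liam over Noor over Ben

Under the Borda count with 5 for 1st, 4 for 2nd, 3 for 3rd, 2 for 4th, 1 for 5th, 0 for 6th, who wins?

Carla: 8×4 + 5×4 + 6×5 + 7×4 + 8×5 = 150
Noor: 8×5 + 5×1 + 6×0 + 7×5 + 8×1 = 88
Emma: 8×3 + 5×2 + 6×1 + 7×1 + 8×3 = 71
Grace: 8×1 + 5×3 + 6×2 + 7×3 + 8×4 = 88
Ben: 8×2 + 5×5 + 6×4 + 7×2 + 8×0 = 79
Liam: 8×0 + 5×0 + 6×3 + 7×0 + 8×2 = 34

Carla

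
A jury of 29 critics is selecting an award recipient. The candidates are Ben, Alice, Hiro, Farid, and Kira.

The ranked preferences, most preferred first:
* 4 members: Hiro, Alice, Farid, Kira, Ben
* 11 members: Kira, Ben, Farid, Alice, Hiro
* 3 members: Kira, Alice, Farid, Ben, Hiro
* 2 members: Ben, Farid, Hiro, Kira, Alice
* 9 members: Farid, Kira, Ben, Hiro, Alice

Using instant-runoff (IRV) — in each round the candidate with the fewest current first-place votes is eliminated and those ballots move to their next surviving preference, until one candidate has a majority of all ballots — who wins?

Farid

Round 1: Ben 2, Alice 0, Hiro 4, Farid 9, Kira 14. Alice eliminated.
Round 2: Ben 2, Hiro 4, Farid 9, Kira 14. Ben eliminated.
Round 3: Hiro 4, Farid 11, Kira 14. Hiro eliminated.
Round 4: Farid 15, Kira 14. Farid has a majority (≥15).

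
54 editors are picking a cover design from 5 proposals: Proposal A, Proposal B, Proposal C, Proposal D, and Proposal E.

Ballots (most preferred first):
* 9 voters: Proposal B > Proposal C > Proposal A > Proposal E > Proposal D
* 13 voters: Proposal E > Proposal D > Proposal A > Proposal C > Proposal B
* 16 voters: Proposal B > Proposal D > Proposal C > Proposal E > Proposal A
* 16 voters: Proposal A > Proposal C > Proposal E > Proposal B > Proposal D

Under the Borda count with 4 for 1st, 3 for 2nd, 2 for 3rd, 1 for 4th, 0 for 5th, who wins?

Proposal C

Proposal A: 9×2 + 13×2 + 16×0 + 16×4 = 108
Proposal B: 9×4 + 13×0 + 16×4 + 16×1 = 116
Proposal C: 9×3 + 13×1 + 16×2 + 16×3 = 120
Proposal D: 9×0 + 13×3 + 16×3 + 16×0 = 87
Proposal E: 9×1 + 13×4 + 16×1 + 16×2 = 109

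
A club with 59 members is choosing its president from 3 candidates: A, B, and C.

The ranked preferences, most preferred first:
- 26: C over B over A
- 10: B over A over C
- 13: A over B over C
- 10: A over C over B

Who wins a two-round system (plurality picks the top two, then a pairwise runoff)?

Round 1 first-place votes: A 23, B 10, C 26. C and A advance.
Runoff: C is ranked above A on 26 ballots, A above C on 33.

A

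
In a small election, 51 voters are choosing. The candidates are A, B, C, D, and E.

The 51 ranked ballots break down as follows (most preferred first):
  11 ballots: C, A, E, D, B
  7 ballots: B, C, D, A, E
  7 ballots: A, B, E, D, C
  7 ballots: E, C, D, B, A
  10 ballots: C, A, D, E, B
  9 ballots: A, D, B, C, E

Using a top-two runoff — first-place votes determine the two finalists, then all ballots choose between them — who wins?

Round 1 first-place votes: A 16, B 7, C 21, D 0, E 7. C and A advance.
Runoff: C is ranked above A on 35 ballots, A above C on 16.

C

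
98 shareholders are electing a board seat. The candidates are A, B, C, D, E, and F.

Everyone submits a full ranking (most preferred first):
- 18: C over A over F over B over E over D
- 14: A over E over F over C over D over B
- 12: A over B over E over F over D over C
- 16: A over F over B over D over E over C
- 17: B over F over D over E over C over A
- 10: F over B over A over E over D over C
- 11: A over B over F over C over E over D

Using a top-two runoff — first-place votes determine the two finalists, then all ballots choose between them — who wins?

A

Round 1 first-place votes: A 53, B 17, C 18, D 0, E 0, F 10. A and C advance.
Runoff: A is ranked above C on 63 ballots, C above A on 35.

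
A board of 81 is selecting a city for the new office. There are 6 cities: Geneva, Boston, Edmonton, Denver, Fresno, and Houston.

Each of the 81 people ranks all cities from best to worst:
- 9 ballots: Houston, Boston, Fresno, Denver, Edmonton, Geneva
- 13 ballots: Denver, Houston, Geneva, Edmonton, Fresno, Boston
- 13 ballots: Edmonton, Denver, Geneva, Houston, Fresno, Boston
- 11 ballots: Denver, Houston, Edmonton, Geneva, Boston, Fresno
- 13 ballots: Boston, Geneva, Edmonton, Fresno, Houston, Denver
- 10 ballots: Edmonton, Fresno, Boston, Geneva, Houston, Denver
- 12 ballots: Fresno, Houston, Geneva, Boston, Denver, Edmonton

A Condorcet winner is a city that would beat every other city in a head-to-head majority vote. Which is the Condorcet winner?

Houston

Houston vs Geneva: 45–36
Houston vs Boston: 58–23
Houston vs Edmonton: 45–36
Houston vs Denver: 44–37
Houston vs Fresno: 46–35
Houston beats every other city.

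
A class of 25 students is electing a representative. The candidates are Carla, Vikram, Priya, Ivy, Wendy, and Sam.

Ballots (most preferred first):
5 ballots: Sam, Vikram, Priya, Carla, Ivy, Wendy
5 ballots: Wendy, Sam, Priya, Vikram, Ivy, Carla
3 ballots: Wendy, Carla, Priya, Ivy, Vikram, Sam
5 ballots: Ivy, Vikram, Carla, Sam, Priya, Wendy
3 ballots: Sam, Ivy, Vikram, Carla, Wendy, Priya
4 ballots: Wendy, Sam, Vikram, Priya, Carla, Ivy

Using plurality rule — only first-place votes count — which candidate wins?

First-place votes: Carla 0, Vikram 0, Priya 0, Ivy 5, Wendy 12, Sam 8.

Wendy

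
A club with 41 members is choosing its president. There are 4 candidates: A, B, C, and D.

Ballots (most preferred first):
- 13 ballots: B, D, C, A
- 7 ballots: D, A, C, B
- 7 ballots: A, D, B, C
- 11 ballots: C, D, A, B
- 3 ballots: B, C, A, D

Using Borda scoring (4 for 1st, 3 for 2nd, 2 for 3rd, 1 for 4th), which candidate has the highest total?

A: 13×1 + 7×3 + 7×4 + 11×2 + 3×2 = 90
B: 13×4 + 7×1 + 7×2 + 11×1 + 3×4 = 96
C: 13×2 + 7×2 + 7×1 + 11×4 + 3×3 = 100
D: 13×3 + 7×4 + 7×3 + 11×3 + 3×1 = 124

D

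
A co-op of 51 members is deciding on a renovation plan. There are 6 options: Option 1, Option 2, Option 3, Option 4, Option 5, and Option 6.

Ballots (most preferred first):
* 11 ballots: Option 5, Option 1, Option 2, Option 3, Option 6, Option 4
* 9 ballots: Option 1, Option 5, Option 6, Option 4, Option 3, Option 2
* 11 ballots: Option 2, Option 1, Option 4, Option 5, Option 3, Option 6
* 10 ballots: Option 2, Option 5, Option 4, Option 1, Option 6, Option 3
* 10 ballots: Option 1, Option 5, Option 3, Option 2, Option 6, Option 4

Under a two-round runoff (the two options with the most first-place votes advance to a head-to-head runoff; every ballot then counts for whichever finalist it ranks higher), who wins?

Round 1 first-place votes: Option 1 19, Option 2 21, Option 3 0, Option 4 0, Option 5 11, Option 6 0. Option 2 and Option 1 advance.
Runoff: Option 2 is ranked above Option 1 on 21 ballots, Option 1 above Option 2 on 30.

Option 1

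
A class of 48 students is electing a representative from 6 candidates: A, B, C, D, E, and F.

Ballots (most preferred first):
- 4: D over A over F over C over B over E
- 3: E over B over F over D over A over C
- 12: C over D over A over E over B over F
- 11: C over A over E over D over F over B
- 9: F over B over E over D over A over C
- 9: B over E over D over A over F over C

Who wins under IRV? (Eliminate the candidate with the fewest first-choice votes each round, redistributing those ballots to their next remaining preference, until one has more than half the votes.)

F

Round 1: A 0, B 9, C 23, D 4, E 3, F 9. A eliminated.
Round 2: B 9, C 23, D 4, E 3, F 9. E eliminated.
Round 3: B 12, C 23, D 4, F 9. D eliminated.
Round 4: B 12, C 23, F 13. B eliminated.
Round 5: C 23, F 25. F has a majority (≥25).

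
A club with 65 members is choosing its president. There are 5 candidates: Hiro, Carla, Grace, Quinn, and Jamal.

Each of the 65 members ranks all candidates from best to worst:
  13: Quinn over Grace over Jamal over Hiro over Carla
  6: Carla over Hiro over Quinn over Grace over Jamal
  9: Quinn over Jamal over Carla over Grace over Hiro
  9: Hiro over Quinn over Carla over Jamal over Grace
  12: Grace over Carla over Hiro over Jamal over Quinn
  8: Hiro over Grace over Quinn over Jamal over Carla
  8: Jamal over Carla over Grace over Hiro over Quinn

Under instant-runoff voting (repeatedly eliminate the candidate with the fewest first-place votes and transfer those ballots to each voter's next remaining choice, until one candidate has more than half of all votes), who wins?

Hiro

Round 1: Hiro 17, Carla 6, Grace 12, Quinn 22, Jamal 8. Carla eliminated.
Round 2: Hiro 23, Grace 12, Quinn 22, Jamal 8. Jamal eliminated.
Round 3: Hiro 23, Grace 20, Quinn 22. Grace eliminated.
Round 4: Hiro 43, Quinn 22. Hiro has a majority (≥33).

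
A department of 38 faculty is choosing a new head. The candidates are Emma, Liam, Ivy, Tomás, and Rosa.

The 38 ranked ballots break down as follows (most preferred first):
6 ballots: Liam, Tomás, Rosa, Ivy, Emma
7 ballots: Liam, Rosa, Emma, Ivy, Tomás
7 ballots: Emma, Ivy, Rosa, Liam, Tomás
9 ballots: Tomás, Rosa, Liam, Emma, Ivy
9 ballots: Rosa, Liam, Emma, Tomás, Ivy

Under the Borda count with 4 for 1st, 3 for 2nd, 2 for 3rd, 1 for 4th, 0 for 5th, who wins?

Rosa

Emma: 6×0 + 7×2 + 7×4 + 9×1 + 9×2 = 69
Liam: 6×4 + 7×4 + 7×1 + 9×2 + 9×3 = 104
Ivy: 6×1 + 7×1 + 7×3 + 9×0 + 9×0 = 34
Tomás: 6×3 + 7×0 + 7×0 + 9×4 + 9×1 = 63
Rosa: 6×2 + 7×3 + 7×2 + 9×3 + 9×4 = 110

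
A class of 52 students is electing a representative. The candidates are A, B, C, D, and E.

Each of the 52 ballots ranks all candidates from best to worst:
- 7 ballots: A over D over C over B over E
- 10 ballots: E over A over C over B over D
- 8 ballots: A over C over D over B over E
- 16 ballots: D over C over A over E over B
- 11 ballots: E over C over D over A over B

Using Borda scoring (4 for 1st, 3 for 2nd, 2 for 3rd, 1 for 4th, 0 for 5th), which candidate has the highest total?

C

A: 7×4 + 10×3 + 8×4 + 16×2 + 11×1 = 133
B: 7×1 + 10×1 + 8×1 + 16×0 + 11×0 = 25
C: 7×2 + 10×2 + 8×3 + 16×3 + 11×3 = 139
D: 7×3 + 10×0 + 8×2 + 16×4 + 11×2 = 123
E: 7×0 + 10×4 + 8×0 + 16×1 + 11×4 = 100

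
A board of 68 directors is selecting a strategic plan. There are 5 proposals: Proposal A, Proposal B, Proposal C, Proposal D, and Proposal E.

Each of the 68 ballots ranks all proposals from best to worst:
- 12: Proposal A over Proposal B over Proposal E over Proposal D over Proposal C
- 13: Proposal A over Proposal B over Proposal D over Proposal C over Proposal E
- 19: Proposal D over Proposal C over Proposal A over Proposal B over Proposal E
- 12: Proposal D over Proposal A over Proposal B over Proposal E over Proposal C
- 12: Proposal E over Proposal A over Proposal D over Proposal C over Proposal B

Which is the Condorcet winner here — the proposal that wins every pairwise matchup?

Proposal A

Proposal A vs Proposal B: 68–0
Proposal A vs Proposal C: 49–19
Proposal A vs Proposal D: 37–31
Proposal A vs Proposal E: 56–12
Proposal A beats every other proposal.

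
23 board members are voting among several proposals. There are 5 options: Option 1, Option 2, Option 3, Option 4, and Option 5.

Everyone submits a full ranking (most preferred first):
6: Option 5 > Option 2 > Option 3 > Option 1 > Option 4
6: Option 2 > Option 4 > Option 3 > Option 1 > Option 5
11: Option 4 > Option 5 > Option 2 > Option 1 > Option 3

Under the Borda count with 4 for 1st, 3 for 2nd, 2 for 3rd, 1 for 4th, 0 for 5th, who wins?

Option 2

Option 1: 6×1 + 6×1 + 11×1 = 23
Option 2: 6×3 + 6×4 + 11×2 = 64
Option 3: 6×2 + 6×2 + 11×0 = 24
Option 4: 6×0 + 6×3 + 11×4 = 62
Option 5: 6×4 + 6×0 + 11×3 = 57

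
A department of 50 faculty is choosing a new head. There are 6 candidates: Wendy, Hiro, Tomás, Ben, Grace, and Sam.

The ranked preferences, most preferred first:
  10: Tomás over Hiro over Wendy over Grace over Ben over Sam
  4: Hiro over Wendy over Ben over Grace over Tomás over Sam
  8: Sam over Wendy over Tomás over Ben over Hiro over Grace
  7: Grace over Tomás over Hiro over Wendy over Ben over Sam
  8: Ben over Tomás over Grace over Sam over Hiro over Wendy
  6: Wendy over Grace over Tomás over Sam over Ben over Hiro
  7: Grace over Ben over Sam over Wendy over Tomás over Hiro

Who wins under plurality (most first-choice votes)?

First-place votes: Wendy 6, Hiro 4, Tomás 10, Ben 8, Grace 14, Sam 8.

Grace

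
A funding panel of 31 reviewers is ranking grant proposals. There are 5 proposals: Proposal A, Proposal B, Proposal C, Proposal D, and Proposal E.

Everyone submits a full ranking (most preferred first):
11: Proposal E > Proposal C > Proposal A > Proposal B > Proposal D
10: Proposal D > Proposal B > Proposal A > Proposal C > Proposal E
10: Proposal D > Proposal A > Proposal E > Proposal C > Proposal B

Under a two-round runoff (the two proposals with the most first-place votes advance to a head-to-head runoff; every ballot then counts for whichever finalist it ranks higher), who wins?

Round 1 first-place votes: Proposal A 0, Proposal B 0, Proposal C 0, Proposal D 20, Proposal E 11. Proposal D and Proposal E advance.
Runoff: Proposal D is ranked above Proposal E on 20 ballots, Proposal E above Proposal D on 11.

Proposal D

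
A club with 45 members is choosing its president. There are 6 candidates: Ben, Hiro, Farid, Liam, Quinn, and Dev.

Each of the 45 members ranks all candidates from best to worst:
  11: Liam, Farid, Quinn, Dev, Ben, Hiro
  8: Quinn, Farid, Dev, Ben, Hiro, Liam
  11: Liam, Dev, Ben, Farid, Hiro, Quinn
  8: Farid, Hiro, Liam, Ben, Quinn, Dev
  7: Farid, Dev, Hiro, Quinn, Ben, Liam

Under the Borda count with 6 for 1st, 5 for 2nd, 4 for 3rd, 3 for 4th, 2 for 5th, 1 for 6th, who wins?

Farid

Ben: 11×2 + 8×3 + 11×4 + 8×3 + 7×2 = 128
Hiro: 11×1 + 8×2 + 11×2 + 8×5 + 7×4 = 117
Farid: 11×5 + 8×5 + 11×3 + 8×6 + 7×6 = 218
Liam: 11×6 + 8×1 + 11×6 + 8×4 + 7×1 = 179
Quinn: 11×4 + 8×6 + 11×1 + 8×2 + 7×3 = 140
Dev: 11×3 + 8×4 + 11×5 + 8×1 + 7×5 = 163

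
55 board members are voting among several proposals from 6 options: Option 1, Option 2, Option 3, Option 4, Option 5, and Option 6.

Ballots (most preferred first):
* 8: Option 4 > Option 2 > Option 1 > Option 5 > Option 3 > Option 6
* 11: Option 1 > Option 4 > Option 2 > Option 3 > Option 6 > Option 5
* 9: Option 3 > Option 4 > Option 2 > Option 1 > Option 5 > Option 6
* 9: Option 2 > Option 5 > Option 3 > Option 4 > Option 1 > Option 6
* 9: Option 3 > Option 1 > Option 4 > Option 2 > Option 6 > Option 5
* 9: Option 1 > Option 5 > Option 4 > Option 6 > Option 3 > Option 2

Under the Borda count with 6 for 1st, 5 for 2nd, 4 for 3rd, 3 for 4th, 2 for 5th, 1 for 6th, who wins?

Option 4

Option 1: 8×4 + 11×6 + 9×3 + 9×2 + 9×5 + 9×6 = 242
Option 2: 8×5 + 11×4 + 9×4 + 9×6 + 9×3 + 9×1 = 210
Option 3: 8×2 + 11×3 + 9×6 + 9×4 + 9×6 + 9×2 = 211
Option 4: 8×6 + 11×5 + 9×5 + 9×3 + 9×4 + 9×4 = 247
Option 5: 8×3 + 11×1 + 9×2 + 9×5 + 9×1 + 9×5 = 152
Option 6: 8×1 + 11×2 + 9×1 + 9×1 + 9×2 + 9×3 = 93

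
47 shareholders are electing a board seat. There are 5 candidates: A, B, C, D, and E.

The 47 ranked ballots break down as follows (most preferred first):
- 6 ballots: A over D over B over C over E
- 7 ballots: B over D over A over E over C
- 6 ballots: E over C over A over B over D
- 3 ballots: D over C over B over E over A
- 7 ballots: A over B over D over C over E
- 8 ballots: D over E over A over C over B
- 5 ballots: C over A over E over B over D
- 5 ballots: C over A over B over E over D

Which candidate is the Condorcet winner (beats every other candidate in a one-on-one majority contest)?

A

A vs B: 37–10
A vs C: 28–19
A vs D: 29–18
A vs E: 30–17
A beats every other candidate.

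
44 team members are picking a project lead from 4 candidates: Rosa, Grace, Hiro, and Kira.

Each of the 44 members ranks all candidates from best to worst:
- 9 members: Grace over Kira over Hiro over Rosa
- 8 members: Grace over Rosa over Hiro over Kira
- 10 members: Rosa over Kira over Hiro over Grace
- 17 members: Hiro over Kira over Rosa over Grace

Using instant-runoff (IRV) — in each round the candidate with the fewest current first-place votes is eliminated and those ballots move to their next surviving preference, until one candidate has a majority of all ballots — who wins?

Round 1: Rosa 10, Grace 17, Hiro 17, Kira 0. Kira eliminated.
Round 2: Rosa 10, Grace 17, Hiro 17. Rosa eliminated.
Round 3: Grace 17, Hiro 27. Hiro has a majority (≥23).

Hiro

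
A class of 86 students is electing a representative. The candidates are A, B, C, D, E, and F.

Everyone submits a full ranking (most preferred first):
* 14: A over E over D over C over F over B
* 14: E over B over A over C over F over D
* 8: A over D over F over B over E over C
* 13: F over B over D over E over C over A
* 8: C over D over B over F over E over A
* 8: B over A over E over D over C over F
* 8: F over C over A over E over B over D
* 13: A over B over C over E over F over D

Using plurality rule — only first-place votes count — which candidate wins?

First-place votes: A 35, B 8, C 8, D 0, E 14, F 21.

A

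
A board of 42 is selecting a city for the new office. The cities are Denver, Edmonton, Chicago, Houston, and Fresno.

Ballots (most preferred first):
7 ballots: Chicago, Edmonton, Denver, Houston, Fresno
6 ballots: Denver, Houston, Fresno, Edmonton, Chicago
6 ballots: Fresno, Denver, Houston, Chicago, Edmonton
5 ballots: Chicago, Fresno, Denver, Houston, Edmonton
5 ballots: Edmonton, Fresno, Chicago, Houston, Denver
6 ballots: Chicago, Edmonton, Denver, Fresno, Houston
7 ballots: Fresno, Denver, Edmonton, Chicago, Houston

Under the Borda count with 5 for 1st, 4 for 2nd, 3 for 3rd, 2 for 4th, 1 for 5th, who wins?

Denver: 7×3 + 6×5 + 6×4 + 5×3 + 5×1 + 6×3 + 7×4 = 141
Edmonton: 7×4 + 6×2 + 6×1 + 5×1 + 5×5 + 6×4 + 7×3 = 121
Chicago: 7×5 + 6×1 + 6×2 + 5×5 + 5×3 + 6×5 + 7×2 = 137
Houston: 7×2 + 6×4 + 6×3 + 5×2 + 5×2 + 6×1 + 7×1 = 89
Fresno: 7×1 + 6×3 + 6×5 + 5×4 + 5×4 + 6×2 + 7×5 = 142

Fresno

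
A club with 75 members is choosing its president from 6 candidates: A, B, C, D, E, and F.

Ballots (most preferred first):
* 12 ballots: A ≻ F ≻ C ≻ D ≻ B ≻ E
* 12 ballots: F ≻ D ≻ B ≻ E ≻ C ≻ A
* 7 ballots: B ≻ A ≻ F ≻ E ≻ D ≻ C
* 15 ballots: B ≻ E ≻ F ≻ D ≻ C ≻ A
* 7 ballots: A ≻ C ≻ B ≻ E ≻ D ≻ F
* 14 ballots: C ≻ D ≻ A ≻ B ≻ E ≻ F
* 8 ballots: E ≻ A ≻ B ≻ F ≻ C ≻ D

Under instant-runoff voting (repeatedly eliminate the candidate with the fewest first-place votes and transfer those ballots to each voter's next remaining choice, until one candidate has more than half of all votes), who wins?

Round 1: A 19, B 22, C 14, D 0, E 8, F 12. D eliminated.
Round 2: A 19, B 22, C 14, E 8, F 12. E eliminated.
Round 3: A 27, B 22, C 14, F 12. F eliminated.
Round 4: A 27, B 34, C 14. C eliminated.
Round 5: A 41, B 34. A has a majority (≥38).

A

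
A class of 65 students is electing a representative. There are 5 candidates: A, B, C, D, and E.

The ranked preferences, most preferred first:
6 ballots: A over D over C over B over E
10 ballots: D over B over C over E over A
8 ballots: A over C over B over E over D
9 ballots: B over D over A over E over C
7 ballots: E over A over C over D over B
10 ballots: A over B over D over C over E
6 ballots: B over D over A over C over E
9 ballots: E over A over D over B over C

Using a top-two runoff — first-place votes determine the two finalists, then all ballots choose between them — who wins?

Round 1 first-place votes: A 24, B 15, C 0, D 10, E 16. A and E advance.
Runoff: A is ranked above E on 39 ballots, E above A on 26.

A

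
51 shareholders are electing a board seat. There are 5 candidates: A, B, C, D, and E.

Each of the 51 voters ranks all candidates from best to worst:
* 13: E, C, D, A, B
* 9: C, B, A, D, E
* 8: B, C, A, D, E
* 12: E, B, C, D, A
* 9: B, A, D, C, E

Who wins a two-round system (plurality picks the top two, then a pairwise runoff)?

B

Round 1 first-place votes: A 0, B 17, C 9, D 0, E 25. E and B advance.
Runoff: E is ranked above B on 25 ballots, B above E on 26.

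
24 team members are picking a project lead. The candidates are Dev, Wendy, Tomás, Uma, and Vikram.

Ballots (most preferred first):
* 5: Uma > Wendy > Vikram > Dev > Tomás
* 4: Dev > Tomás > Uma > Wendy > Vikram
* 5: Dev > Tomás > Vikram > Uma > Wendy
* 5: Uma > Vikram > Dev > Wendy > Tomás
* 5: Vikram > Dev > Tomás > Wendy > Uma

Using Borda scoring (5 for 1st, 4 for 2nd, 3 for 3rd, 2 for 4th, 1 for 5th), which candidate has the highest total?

Dev: 5×2 + 4×5 + 5×5 + 5×3 + 5×4 = 90
Wendy: 5×4 + 4×2 + 5×1 + 5×2 + 5×2 = 53
Tomás: 5×1 + 4×4 + 5×4 + 5×1 + 5×3 = 61
Uma: 5×5 + 4×3 + 5×2 + 5×5 + 5×1 = 77
Vikram: 5×3 + 4×1 + 5×3 + 5×4 + 5×5 = 79

Dev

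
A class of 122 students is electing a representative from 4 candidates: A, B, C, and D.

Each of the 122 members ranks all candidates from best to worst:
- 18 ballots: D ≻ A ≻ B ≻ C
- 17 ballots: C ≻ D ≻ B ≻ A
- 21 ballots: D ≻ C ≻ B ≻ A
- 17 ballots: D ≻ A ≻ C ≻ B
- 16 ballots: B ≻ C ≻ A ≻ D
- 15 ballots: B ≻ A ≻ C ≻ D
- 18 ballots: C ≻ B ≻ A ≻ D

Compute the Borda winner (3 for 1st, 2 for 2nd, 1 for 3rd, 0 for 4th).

A: 18×2 + 17×0 + 21×0 + 17×2 + 16×1 + 15×2 + 18×1 = 134
B: 18×1 + 17×1 + 21×1 + 17×0 + 16×3 + 15×3 + 18×2 = 185
C: 18×0 + 17×3 + 21×2 + 17×1 + 16×2 + 15×1 + 18×3 = 211
D: 18×3 + 17×2 + 21×3 + 17×3 + 16×0 + 15×0 + 18×0 = 202

C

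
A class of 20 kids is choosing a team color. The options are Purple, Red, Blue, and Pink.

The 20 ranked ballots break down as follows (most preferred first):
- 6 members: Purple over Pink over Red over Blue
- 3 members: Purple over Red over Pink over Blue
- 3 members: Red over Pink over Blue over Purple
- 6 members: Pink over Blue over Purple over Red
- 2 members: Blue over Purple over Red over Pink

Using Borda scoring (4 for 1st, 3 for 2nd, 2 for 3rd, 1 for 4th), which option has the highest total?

Purple: 6×4 + 3×4 + 3×1 + 6×2 + 2×3 = 57
Red: 6×2 + 3×3 + 3×4 + 6×1 + 2×2 = 43
Blue: 6×1 + 3×1 + 3×2 + 6×3 + 2×4 = 41
Pink: 6×3 + 3×2 + 3×3 + 6×4 + 2×1 = 59

Pink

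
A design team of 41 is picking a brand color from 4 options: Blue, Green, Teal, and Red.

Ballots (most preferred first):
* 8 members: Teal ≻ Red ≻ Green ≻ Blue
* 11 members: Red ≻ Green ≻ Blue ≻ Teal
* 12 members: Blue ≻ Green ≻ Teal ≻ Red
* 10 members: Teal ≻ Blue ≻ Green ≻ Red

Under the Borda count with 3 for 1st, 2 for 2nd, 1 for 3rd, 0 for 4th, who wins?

Blue: 8×0 + 11×1 + 12×3 + 10×2 = 67
Green: 8×1 + 11×2 + 12×2 + 10×1 = 64
Teal: 8×3 + 11×0 + 12×1 + 10×3 = 66
Red: 8×2 + 11×3 + 12×0 + 10×0 = 49

Blue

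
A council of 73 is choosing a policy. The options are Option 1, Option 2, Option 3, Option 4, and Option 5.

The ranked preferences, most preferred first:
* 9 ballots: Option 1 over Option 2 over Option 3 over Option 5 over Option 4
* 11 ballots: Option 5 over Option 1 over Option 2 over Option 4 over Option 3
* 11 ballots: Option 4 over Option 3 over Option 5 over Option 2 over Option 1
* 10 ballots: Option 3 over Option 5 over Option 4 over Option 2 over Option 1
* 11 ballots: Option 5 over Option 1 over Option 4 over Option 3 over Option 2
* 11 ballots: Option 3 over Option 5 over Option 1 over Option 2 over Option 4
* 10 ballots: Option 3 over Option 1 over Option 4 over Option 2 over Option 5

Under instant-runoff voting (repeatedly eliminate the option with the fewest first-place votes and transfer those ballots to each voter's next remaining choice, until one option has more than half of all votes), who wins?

Round 1: Option 1 9, Option 2 0, Option 3 31, Option 4 11, Option 5 22. Option 2 eliminated.
Round 2: Option 1 9, Option 3 31, Option 4 11, Option 5 22. Option 1 eliminated.
Round 3: Option 3 40, Option 4 11, Option 5 22. Option 3 has a majority (≥37).

Option 3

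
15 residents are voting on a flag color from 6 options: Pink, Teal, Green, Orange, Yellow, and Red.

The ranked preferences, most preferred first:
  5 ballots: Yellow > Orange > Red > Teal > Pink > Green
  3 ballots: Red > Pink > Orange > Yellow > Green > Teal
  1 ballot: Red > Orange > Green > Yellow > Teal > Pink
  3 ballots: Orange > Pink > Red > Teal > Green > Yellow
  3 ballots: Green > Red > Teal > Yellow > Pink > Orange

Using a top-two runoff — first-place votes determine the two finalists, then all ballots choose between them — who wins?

Red

Round 1 first-place votes: Pink 0, Teal 0, Green 3, Orange 3, Yellow 5, Red 4. Yellow and Red advance.
Runoff: Yellow is ranked above Red on 5 ballots, Red above Yellow on 10.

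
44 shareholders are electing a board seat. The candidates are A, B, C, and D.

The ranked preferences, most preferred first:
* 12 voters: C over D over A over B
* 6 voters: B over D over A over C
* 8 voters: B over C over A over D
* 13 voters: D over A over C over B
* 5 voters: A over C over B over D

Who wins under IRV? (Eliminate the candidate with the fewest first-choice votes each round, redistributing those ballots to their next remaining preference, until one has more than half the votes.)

C

Round 1: A 5, B 14, C 12, D 13. A eliminated.
Round 2: B 14, C 17, D 13. D eliminated.
Round 3: B 14, C 30. C has a majority (≥23).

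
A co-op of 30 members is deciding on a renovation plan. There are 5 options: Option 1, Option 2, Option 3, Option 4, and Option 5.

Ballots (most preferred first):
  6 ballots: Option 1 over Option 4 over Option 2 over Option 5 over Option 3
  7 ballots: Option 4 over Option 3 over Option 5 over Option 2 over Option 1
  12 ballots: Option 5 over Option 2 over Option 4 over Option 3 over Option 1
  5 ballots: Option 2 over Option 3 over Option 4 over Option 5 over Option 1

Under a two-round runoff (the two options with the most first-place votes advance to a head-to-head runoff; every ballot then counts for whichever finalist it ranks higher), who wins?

Round 1 first-place votes: Option 1 6, Option 2 5, Option 3 0, Option 4 7, Option 5 12. Option 5 and Option 4 advance.
Runoff: Option 5 is ranked above Option 4 on 12 ballots, Option 4 above Option 5 on 18.

Option 4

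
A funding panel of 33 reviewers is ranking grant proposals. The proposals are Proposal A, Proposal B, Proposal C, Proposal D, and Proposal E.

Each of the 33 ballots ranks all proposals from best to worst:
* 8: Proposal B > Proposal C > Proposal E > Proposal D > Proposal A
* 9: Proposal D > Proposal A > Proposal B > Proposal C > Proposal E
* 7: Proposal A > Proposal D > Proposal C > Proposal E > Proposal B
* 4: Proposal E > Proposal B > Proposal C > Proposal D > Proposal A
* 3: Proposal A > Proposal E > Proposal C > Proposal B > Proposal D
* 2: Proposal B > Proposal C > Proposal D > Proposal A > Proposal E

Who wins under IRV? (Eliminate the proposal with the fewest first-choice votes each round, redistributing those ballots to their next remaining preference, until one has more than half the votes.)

Proposal A

Round 1: Proposal A 10, Proposal B 10, Proposal C 0, Proposal D 9, Proposal E 4. Proposal C eliminated.
Round 2: Proposal A 10, Proposal B 10, Proposal D 9, Proposal E 4. Proposal E eliminated.
Round 3: Proposal A 10, Proposal B 14, Proposal D 9. Proposal D eliminated.
Round 4: Proposal A 19, Proposal B 14. Proposal A has a majority (≥17).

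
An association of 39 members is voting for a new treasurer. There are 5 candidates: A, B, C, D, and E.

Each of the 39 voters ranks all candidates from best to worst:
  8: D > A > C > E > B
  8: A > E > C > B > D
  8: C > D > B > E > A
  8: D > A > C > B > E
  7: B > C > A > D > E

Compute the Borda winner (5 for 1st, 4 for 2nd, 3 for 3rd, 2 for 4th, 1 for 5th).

C

A: 8×4 + 8×5 + 8×1 + 8×4 + 7×3 = 133
B: 8×1 + 8×2 + 8×3 + 8×2 + 7×5 = 99
C: 8×3 + 8×3 + 8×5 + 8×3 + 7×4 = 140
D: 8×5 + 8×1 + 8×4 + 8×5 + 7×2 = 134
E: 8×2 + 8×4 + 8×2 + 8×1 + 7×1 = 79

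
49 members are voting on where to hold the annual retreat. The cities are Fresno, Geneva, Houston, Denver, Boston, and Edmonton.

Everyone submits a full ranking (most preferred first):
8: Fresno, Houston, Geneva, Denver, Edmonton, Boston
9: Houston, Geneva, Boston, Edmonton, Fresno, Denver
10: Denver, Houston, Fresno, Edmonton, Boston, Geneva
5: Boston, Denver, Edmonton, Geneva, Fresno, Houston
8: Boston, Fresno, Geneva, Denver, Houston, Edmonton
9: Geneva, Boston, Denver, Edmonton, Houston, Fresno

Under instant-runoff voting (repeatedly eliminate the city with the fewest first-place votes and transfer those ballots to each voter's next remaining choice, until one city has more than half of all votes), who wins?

Round 1: Fresno 8, Geneva 9, Houston 9, Denver 10, Boston 13, Edmonton 0. Edmonton eliminated.
Round 2: Fresno 8, Geneva 9, Houston 9, Denver 10, Boston 13. Fresno eliminated.
Round 3: Geneva 9, Houston 17, Denver 10, Boston 13. Geneva eliminated.
Round 4: Houston 17, Denver 10, Boston 22. Denver eliminated.
Round 5: Houston 27, Boston 22. Houston has a majority (≥25).

Houston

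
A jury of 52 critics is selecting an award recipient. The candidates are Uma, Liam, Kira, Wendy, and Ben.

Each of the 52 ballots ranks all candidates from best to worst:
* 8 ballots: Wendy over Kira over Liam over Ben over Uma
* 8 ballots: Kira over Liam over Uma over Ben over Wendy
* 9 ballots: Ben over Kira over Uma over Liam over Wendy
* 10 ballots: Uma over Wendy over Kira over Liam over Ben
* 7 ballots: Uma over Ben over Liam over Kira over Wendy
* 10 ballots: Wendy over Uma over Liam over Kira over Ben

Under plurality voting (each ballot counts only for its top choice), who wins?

Wendy

First-place votes: Uma 17, Liam 0, Kira 8, Wendy 18, Ben 9.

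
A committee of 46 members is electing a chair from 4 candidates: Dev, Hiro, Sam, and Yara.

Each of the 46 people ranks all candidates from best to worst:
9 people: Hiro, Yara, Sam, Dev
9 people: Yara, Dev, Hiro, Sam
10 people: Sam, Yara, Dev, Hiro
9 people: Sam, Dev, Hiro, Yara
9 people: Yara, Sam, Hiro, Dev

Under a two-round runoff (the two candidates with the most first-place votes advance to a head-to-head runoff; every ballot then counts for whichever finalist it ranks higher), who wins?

Yara

Round 1 first-place votes: Dev 0, Hiro 9, Sam 19, Yara 18. Sam and Yara advance.
Runoff: Sam is ranked above Yara on 19 ballots, Yara above Sam on 27.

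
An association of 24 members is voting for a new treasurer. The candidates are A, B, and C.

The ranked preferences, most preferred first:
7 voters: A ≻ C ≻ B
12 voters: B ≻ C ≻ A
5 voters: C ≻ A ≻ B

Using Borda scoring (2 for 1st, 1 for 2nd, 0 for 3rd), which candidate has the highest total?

A: 7×2 + 12×0 + 5×1 = 19
B: 7×0 + 12×2 + 5×0 = 24
C: 7×1 + 12×1 + 5×2 = 29

C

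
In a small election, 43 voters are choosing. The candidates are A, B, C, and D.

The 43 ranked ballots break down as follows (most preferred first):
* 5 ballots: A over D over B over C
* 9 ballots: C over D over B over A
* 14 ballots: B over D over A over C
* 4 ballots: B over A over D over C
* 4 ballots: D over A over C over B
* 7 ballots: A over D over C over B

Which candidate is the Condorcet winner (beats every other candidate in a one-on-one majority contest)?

D

D vs A: 27–16
D vs B: 25–18
D vs C: 34–9
D beats every other candidate.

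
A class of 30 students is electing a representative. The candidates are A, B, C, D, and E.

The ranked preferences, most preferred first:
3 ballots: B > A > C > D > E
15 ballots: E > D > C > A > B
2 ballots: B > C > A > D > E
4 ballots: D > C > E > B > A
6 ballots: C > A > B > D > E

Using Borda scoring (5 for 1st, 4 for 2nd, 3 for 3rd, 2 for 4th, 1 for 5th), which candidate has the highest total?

A: 3×4 + 15×2 + 2×3 + 4×1 + 6×4 = 76
B: 3×5 + 15×1 + 2×5 + 4×2 + 6×3 = 66
C: 3×3 + 15×3 + 2×4 + 4×4 + 6×5 = 108
D: 3×2 + 15×4 + 2×2 + 4×5 + 6×2 = 102
E: 3×1 + 15×5 + 2×1 + 4×3 + 6×1 = 98

C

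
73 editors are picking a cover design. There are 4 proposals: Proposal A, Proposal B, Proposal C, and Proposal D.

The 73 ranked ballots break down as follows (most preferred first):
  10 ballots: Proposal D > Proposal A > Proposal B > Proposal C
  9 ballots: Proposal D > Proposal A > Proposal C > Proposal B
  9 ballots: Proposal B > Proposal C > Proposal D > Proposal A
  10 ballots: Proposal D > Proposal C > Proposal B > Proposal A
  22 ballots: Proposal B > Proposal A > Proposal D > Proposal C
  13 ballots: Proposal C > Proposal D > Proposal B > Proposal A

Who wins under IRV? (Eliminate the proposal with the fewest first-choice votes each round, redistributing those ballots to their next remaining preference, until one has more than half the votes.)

Round 1: Proposal A 0, Proposal B 31, Proposal C 13, Proposal D 29. Proposal A eliminated.
Round 2: Proposal B 31, Proposal C 13, Proposal D 29. Proposal C eliminated.
Round 3: Proposal B 31, Proposal D 42. Proposal D has a majority (≥37).

Proposal D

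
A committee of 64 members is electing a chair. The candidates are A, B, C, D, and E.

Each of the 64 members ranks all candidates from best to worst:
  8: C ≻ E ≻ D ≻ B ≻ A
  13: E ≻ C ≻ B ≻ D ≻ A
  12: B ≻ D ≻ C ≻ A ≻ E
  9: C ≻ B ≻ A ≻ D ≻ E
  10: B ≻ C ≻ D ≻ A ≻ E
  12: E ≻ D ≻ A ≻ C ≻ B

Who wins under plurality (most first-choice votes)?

First-place votes: A 0, B 22, C 17, D 0, E 25.

E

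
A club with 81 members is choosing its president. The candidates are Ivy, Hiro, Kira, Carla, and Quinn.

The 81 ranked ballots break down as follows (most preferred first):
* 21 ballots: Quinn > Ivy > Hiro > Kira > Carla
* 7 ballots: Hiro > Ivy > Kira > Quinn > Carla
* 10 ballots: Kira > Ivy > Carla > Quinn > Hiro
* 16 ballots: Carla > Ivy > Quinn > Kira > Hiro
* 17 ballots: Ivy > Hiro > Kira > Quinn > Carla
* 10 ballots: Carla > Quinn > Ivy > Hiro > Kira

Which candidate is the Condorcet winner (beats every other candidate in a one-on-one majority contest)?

Ivy vs Hiro: 74–7
Ivy vs Kira: 71–10
Ivy vs Carla: 55–26
Ivy vs Quinn: 50–31
Ivy beats every other candidate.

Ivy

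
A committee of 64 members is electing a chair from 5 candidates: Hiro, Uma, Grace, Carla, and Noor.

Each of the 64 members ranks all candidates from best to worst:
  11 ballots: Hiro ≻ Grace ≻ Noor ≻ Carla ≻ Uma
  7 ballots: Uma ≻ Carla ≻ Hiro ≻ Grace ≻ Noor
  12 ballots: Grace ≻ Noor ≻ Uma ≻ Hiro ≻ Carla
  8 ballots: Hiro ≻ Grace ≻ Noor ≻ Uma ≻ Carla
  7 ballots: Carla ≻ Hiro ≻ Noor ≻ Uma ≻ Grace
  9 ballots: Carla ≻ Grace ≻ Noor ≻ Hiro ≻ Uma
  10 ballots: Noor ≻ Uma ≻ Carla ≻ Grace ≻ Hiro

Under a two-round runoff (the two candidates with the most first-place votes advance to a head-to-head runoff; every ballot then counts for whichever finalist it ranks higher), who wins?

Round 1 first-place votes: Hiro 19, Uma 7, Grace 12, Carla 16, Noor 10. Hiro and Carla advance.
Runoff: Hiro is ranked above Carla on 31 ballots, Carla above Hiro on 33.

Carla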